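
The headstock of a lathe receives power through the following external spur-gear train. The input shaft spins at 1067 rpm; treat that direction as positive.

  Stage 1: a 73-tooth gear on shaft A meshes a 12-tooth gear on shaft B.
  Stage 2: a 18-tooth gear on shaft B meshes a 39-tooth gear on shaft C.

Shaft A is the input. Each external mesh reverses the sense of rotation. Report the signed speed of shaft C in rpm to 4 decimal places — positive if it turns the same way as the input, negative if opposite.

+2995.8077 rpm (same as input, |ω| = 2995.8077 rpm)

Stage 1 [73T→12T]: ω = 1067.0000×73/12 = 6490.9167 rpm, dir flips to −; running = −6490.9167
Stage 2 [18T→39T]: ω = 6490.9167×18/39 = 2995.8077 rpm, dir flips to +; running = +2995.8077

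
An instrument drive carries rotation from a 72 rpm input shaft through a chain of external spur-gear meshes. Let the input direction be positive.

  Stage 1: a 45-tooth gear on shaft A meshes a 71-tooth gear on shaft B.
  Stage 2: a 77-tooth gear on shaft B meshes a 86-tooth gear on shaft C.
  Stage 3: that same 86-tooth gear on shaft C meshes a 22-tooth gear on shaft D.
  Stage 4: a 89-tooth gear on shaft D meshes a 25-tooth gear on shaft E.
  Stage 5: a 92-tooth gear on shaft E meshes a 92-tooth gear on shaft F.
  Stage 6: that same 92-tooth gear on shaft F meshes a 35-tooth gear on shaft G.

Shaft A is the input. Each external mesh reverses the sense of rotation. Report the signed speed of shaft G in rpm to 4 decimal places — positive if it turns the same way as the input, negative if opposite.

+1494.5983 rpm (same as input, |ω| = 1494.5983 rpm)

Stage 1 [45T→71T]: ω = 72.0000×45/71 = 45.6338 rpm, dir flips to −; running = −45.6338
Stage 2 [77T→86T]: ω = 45.6338×77/86 = 40.8582 rpm, dir flips to +; running = +40.8582
Stage 3 [86T→22T]: ω = 40.8582×86/22 = 159.7183 rpm, dir flips to −; running = −159.7183
Stage 4 [89T→25T]: ω = 159.7183×89/25 = 568.5972 rpm, dir flips to +; running = +568.5972
Stage 5 [92T→92T]: ω = 568.5972×92/92 = 568.5972 rpm, dir flips to −; running = −568.5972
Stage 6 [92T→35T]: ω = 568.5972×92/35 = 1494.5983 rpm, dir flips to +; running = +1494.5983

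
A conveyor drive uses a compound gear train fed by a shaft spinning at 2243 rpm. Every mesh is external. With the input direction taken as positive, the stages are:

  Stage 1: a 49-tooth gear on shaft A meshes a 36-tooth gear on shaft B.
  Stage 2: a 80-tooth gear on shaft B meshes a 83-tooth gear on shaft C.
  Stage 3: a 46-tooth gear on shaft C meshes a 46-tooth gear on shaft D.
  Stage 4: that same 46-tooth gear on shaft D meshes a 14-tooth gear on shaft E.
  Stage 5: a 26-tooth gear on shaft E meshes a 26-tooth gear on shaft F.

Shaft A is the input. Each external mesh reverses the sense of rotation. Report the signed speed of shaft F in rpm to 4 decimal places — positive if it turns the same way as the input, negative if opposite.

-9668.6212 rpm (opposite to input, |ω| = 9668.6212 rpm)

Stage 1 [49T→36T]: ω = 2243.0000×49/36 = 3052.9722 rpm, dir flips to −; running = −3052.9722
Stage 2 [80T→83T]: ω = 3052.9722×80/83 = 2942.6238 rpm, dir flips to +; running = +2942.6238
Stage 3 [46T→46T]: ω = 2942.6238×46/46 = 2942.6238 rpm, dir flips to −; running = −2942.6238
Stage 4 [46T→14T]: ω = 2942.6238×46/14 = 9668.6212 rpm, dir flips to +; running = +9668.6212
Stage 5 [26T→26T]: ω = 9668.6212×26/26 = 9668.6212 rpm, dir flips to −; running = −9668.6212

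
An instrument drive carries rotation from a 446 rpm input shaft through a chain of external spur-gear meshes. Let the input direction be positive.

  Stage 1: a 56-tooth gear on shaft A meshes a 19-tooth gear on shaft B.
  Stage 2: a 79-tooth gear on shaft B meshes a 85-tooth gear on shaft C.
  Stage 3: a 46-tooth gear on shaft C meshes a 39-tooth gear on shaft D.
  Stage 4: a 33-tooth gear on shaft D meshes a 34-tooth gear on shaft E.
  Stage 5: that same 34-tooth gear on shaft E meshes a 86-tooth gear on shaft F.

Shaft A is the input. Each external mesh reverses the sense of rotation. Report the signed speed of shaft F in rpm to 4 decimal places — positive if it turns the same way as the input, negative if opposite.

-552.9504 rpm (opposite to input, |ω| = 552.9504 rpm)

Stage 1 [56T→19T]: ω = 446.0000×56/19 = 1314.5263 rpm, dir flips to −; running = −1314.5263
Stage 2 [79T→85T]: ω = 1314.5263×79/85 = 1221.7362 rpm, dir flips to +; running = +1221.7362
Stage 3 [46T→39T]: ω = 1221.7362×46/39 = 1441.0222 rpm, dir flips to −; running = −1441.0222
Stage 4 [33T→34T]: ω = 1441.0222×33/34 = 1398.6392 rpm, dir flips to +; running = +1398.6392
Stage 5 [34T→86T]: ω = 1398.6392×34/86 = 552.9504 rpm, dir flips to −; running = −552.9504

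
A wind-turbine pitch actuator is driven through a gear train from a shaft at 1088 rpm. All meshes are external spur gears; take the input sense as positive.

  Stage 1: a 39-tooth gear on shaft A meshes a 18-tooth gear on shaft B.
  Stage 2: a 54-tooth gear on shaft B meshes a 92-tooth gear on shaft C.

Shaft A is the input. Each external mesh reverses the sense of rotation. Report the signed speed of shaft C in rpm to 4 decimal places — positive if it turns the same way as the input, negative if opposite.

Stage 1 [39T→18T]: ω = 1088.0000×39/18 = 2357.3333 rpm, dir flips to −; running = −2357.3333
Stage 2 [54T→92T]: ω = 2357.3333×54/92 = 1383.6522 rpm, dir flips to +; running = +1383.6522

+1383.6522 rpm (same as input, |ω| = 1383.6522 rpm)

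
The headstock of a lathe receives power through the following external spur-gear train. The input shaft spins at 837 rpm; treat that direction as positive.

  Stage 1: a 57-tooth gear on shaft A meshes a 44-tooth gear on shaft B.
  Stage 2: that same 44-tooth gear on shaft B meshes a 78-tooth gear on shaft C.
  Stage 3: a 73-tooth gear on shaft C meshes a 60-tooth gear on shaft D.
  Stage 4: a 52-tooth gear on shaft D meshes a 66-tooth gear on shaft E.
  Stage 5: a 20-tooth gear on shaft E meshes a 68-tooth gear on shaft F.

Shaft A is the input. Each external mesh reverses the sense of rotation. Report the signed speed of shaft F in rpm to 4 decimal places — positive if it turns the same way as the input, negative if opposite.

Stage 1 [57T→44T]: ω = 837.0000×57/44 = 1084.2955 rpm, dir flips to −; running = −1084.2955
Stage 2 [44T→78T]: ω = 1084.2955×44/78 = 611.6538 rpm, dir flips to +; running = +611.6538
Stage 3 [73T→60T]: ω = 611.6538×73/60 = 744.1788 rpm, dir flips to −; running = −744.1788
Stage 4 [52T→66T]: ω = 744.1788×52/66 = 586.3227 rpm, dir flips to +; running = +586.3227
Stage 5 [20T→68T]: ω = 586.3227×20/68 = 172.4479 rpm, dir flips to −; running = −172.4479

-172.4479 rpm (opposite to input, |ω| = 172.4479 rpm)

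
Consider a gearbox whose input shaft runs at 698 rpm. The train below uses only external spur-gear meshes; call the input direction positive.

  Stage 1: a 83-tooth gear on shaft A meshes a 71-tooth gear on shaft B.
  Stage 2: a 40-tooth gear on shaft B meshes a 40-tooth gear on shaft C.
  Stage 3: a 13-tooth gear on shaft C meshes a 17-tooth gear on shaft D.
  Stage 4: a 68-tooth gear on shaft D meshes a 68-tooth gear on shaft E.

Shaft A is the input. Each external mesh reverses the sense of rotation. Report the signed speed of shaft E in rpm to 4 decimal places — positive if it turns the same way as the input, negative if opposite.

+623.9785 rpm (same as input, |ω| = 623.9785 rpm)

Stage 1 [83T→71T]: ω = 698.0000×83/71 = 815.9718 rpm, dir flips to −; running = −815.9718
Stage 2 [40T→40T]: ω = 815.9718×40/40 = 815.9718 rpm, dir flips to +; running = +815.9718
Stage 3 [13T→17T]: ω = 815.9718×13/17 = 623.9785 rpm, dir flips to −; running = −623.9785
Stage 4 [68T→68T]: ω = 623.9785×68/68 = 623.9785 rpm, dir flips to +; running = +623.9785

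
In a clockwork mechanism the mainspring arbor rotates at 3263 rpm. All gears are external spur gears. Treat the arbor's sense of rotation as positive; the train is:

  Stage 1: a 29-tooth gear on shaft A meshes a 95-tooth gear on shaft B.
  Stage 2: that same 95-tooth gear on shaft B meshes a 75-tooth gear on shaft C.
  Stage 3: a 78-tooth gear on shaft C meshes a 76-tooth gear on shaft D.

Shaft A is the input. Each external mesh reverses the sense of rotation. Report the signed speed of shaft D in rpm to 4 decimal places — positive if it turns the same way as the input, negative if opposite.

-1294.8958 rpm (opposite to input, |ω| = 1294.8958 rpm)

Stage 1 [29T→95T]: ω = 3263.0000×29/95 = 996.0737 rpm, dir flips to −; running = −996.0737
Stage 2 [95T→75T]: ω = 996.0737×95/75 = 1261.6933 rpm, dir flips to +; running = +1261.6933
Stage 3 [78T→76T]: ω = 1261.6933×78/76 = 1294.8958 rpm, dir flips to −; running = −1294.8958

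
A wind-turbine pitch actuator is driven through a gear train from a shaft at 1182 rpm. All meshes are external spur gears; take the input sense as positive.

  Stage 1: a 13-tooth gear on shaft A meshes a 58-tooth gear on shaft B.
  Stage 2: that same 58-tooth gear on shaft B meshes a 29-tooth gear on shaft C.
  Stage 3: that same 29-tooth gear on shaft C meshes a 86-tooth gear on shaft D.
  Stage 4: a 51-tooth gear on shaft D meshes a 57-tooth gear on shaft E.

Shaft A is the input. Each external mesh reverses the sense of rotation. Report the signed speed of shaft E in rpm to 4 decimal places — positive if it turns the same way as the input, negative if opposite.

Stage 1 [13T→58T]: ω = 1182.0000×13/58 = 264.9310 rpm, dir flips to −; running = −264.9310
Stage 2 [58T→29T]: ω = 264.9310×58/29 = 529.8621 rpm, dir flips to +; running = +529.8621
Stage 3 [29T→86T]: ω = 529.8621×29/86 = 178.6744 rpm, dir flips to −; running = −178.6744
Stage 4 [51T→57T]: ω = 178.6744×51/57 = 159.8666 rpm, dir flips to +; running = +159.8666

+159.8666 rpm (same as input, |ω| = 159.8666 rpm)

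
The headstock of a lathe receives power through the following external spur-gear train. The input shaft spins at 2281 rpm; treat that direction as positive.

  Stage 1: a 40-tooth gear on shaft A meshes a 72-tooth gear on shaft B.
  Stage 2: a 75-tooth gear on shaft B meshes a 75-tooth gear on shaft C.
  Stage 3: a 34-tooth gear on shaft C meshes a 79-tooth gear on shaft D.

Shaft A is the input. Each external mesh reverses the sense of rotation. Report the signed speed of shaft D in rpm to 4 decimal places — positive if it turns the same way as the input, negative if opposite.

-545.3868 rpm (opposite to input, |ω| = 545.3868 rpm)

Stage 1 [40T→72T]: ω = 2281.0000×40/72 = 1267.2222 rpm, dir flips to −; running = −1267.2222
Stage 2 [75T→75T]: ω = 1267.2222×75/75 = 1267.2222 rpm, dir flips to +; running = +1267.2222
Stage 3 [34T→79T]: ω = 1267.2222×34/79 = 545.3868 rpm, dir flips to −; running = −545.3868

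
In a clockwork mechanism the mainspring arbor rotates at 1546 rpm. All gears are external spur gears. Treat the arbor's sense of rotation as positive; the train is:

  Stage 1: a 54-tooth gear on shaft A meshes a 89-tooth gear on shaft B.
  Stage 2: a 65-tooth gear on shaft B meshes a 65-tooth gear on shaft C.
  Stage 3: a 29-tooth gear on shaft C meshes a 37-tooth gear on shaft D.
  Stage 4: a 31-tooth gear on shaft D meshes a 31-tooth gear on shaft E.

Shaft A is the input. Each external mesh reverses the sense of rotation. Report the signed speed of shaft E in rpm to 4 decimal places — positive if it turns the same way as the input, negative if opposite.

+735.2068 rpm (same as input, |ω| = 735.2068 rpm)

Stage 1 [54T→89T]: ω = 1546.0000×54/89 = 938.0225 rpm, dir flips to −; running = −938.0225
Stage 2 [65T→65T]: ω = 938.0225×65/65 = 938.0225 rpm, dir flips to +; running = +938.0225
Stage 3 [29T→37T]: ω = 938.0225×29/37 = 735.2068 rpm, dir flips to −; running = −735.2068
Stage 4 [31T→31T]: ω = 735.2068×31/31 = 735.2068 rpm, dir flips to +; running = +735.2068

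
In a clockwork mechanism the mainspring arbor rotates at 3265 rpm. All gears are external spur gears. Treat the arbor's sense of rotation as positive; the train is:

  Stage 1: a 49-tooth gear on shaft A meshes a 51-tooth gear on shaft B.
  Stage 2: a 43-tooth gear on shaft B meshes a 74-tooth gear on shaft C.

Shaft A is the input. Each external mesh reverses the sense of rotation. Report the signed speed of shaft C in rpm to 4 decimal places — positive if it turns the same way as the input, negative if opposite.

Stage 1 [49T→51T]: ω = 3265.0000×49/51 = 3136.9608 rpm, dir flips to −; running = −3136.9608
Stage 2 [43T→74T]: ω = 3136.9608×43/74 = 1822.8286 rpm, dir flips to +; running = +1822.8286

+1822.8286 rpm (same as input, |ω| = 1822.8286 rpm)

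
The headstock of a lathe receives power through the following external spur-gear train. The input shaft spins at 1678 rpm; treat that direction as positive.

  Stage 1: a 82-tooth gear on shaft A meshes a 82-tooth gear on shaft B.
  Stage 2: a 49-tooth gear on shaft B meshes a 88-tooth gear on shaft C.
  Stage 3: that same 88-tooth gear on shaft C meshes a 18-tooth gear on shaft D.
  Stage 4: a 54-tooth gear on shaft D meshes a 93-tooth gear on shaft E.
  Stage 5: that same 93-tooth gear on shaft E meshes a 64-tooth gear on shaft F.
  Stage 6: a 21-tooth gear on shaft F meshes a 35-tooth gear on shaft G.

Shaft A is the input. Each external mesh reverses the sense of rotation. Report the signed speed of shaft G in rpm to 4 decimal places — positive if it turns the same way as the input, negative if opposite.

+2312.4938 rpm (same as input, |ω| = 2312.4938 rpm)

Stage 1 [82T→82T]: ω = 1678.0000×82/82 = 1678.0000 rpm, dir flips to −; running = −1678.0000
Stage 2 [49T→88T]: ω = 1678.0000×49/88 = 934.3409 rpm, dir flips to +; running = +934.3409
Stage 3 [88T→18T]: ω = 934.3409×88/18 = 4567.8889 rpm, dir flips to −; running = −4567.8889
Stage 4 [54T→93T]: ω = 4567.8889×54/93 = 2652.3226 rpm, dir flips to +; running = +2652.3226
Stage 5 [93T→64T]: ω = 2652.3226×93/64 = 3854.1563 rpm, dir flips to −; running = −3854.1563
Stage 6 [21T→35T]: ω = 3854.1563×21/35 = 2312.4938 rpm, dir flips to +; running = +2312.4938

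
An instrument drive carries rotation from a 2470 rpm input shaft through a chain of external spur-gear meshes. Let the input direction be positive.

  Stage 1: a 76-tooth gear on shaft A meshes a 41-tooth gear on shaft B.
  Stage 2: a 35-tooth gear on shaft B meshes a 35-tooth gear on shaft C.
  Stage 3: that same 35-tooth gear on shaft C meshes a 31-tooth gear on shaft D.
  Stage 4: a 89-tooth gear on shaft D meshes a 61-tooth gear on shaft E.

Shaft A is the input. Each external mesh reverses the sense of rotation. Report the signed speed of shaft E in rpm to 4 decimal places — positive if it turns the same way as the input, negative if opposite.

+7542.1161 rpm (same as input, |ω| = 7542.1161 rpm)

Stage 1 [76T→41T]: ω = 2470.0000×76/41 = 4578.5366 rpm, dir flips to −; running = −4578.5366
Stage 2 [35T→35T]: ω = 4578.5366×35/35 = 4578.5366 rpm, dir flips to +; running = +4578.5366
Stage 3 [35T→31T]: ω = 4578.5366×35/31 = 5169.3155 rpm, dir flips to −; running = −5169.3155
Stage 4 [89T→61T]: ω = 5169.3155×89/61 = 7542.1161 rpm, dir flips to +; running = +7542.1161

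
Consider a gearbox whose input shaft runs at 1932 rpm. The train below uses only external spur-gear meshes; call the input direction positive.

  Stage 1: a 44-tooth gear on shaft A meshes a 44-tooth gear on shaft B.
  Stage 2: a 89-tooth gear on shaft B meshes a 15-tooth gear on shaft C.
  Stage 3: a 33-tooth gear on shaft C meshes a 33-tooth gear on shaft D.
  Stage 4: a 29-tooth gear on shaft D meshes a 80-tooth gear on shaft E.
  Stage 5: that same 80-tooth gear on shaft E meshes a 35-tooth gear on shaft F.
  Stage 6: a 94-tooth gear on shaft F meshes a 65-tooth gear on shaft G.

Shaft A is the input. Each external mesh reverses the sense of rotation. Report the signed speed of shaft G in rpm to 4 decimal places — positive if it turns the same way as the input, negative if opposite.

+13735.6849 rpm (same as input, |ω| = 13735.6849 rpm)

Stage 1 [44T→44T]: ω = 1932.0000×44/44 = 1932.0000 rpm, dir flips to −; running = −1932.0000
Stage 2 [89T→15T]: ω = 1932.0000×89/15 = 11463.2000 rpm, dir flips to +; running = +11463.2000
Stage 3 [33T→33T]: ω = 11463.2000×33/33 = 11463.2000 rpm, dir flips to −; running = −11463.2000
Stage 4 [29T→80T]: ω = 11463.2000×29/80 = 4155.4100 rpm, dir flips to +; running = +4155.4100
Stage 5 [80T→35T]: ω = 4155.4100×80/35 = 9498.0800 rpm, dir flips to −; running = −9498.0800
Stage 6 [94T→65T]: ω = 9498.0800×94/65 = 13735.6849 rpm, dir flips to +; running = +13735.6849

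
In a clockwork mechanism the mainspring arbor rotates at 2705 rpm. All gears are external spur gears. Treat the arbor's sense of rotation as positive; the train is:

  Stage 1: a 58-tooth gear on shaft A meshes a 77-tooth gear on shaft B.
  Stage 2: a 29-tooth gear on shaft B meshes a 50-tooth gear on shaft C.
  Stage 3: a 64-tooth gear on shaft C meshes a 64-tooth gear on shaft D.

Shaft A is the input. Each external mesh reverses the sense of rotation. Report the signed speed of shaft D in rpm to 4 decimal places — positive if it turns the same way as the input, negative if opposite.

Stage 1 [58T→77T]: ω = 2705.0000×58/77 = 2037.5325 rpm, dir flips to −; running = −2037.5325
Stage 2 [29T→50T]: ω = 2037.5325×29/50 = 1181.7688 rpm, dir flips to +; running = +1181.7688
Stage 3 [64T→64T]: ω = 1181.7688×64/64 = 1181.7688 rpm, dir flips to −; running = −1181.7688

-1181.7688 rpm (opposite to input, |ω| = 1181.7688 rpm)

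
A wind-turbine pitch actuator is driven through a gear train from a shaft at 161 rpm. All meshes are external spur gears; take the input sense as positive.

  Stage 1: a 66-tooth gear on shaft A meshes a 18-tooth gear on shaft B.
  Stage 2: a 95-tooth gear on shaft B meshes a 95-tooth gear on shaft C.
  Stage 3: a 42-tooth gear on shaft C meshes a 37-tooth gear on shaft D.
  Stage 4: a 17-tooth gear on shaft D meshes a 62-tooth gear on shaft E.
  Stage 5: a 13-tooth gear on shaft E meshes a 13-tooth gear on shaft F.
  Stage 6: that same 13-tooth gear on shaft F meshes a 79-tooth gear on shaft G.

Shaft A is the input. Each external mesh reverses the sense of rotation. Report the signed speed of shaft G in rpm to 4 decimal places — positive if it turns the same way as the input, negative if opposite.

Stage 1 [66T→18T]: ω = 161.0000×66/18 = 590.3333 rpm, dir flips to −; running = −590.3333
Stage 2 [95T→95T]: ω = 590.3333×95/95 = 590.3333 rpm, dir flips to +; running = +590.3333
Stage 3 [42T→37T]: ω = 590.3333×42/37 = 670.1081 rpm, dir flips to −; running = −670.1081
Stage 4 [17T→62T]: ω = 670.1081×17/62 = 183.7393 rpm, dir flips to +; running = +183.7393
Stage 5 [13T→13T]: ω = 183.7393×13/13 = 183.7393 rpm, dir flips to −; running = −183.7393
Stage 6 [13T→79T]: ω = 183.7393×13/79 = 30.2356 rpm, dir flips to +; running = +30.2356

+30.2356 rpm (same as input, |ω| = 30.2356 rpm)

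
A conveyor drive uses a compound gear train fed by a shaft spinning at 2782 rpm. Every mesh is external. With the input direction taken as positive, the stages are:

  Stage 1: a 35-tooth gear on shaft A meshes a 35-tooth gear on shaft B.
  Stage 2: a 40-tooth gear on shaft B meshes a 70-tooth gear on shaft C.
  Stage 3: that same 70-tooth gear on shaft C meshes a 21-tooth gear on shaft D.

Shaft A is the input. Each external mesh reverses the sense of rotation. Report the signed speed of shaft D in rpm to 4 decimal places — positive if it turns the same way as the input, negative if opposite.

-5299.0476 rpm (opposite to input, |ω| = 5299.0476 rpm)

Stage 1 [35T→35T]: ω = 2782.0000×35/35 = 2782.0000 rpm, dir flips to −; running = −2782.0000
Stage 2 [40T→70T]: ω = 2782.0000×40/70 = 1589.7143 rpm, dir flips to +; running = +1589.7143
Stage 3 [70T→21T]: ω = 1589.7143×70/21 = 5299.0476 rpm, dir flips to −; running = −5299.0476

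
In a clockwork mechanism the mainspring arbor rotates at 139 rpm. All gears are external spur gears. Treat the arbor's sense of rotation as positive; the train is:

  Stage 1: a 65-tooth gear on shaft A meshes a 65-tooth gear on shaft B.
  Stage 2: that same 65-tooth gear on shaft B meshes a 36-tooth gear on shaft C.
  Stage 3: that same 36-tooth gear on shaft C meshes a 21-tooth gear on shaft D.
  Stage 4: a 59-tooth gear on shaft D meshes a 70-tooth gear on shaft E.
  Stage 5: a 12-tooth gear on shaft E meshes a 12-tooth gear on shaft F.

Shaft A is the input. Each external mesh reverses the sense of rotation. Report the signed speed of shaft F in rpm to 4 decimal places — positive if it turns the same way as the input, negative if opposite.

Stage 1 [65T→65T]: ω = 139.0000×65/65 = 139.0000 rpm, dir flips to −; running = −139.0000
Stage 2 [65T→36T]: ω = 139.0000×65/36 = 250.9722 rpm, dir flips to +; running = +250.9722
Stage 3 [36T→21T]: ω = 250.9722×36/21 = 430.2381 rpm, dir flips to −; running = −430.2381
Stage 4 [59T→70T]: ω = 430.2381×59/70 = 362.6293 rpm, dir flips to +; running = +362.6293
Stage 5 [12T→12T]: ω = 362.6293×12/12 = 362.6293 rpm, dir flips to −; running = −362.6293

-362.6293 rpm (opposite to input, |ω| = 362.6293 rpm)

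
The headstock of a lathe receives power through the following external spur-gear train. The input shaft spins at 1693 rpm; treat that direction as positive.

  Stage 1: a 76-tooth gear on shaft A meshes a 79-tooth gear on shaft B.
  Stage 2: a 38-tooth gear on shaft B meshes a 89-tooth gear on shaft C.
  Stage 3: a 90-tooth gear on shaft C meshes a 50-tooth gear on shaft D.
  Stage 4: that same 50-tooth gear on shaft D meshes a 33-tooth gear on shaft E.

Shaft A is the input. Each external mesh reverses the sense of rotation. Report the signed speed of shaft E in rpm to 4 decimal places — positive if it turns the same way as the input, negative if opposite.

+1896.5558 rpm (same as input, |ω| = 1896.5558 rpm)

Stage 1 [76T→79T]: ω = 1693.0000×76/79 = 1628.7089 rpm, dir flips to −; running = −1628.7089
Stage 2 [38T→89T]: ω = 1628.7089×38/89 = 695.4038 rpm, dir flips to +; running = +695.4038
Stage 3 [90T→50T]: ω = 695.4038×90/50 = 1251.7268 rpm, dir flips to −; running = −1251.7268
Stage 4 [50T→33T]: ω = 1251.7268×50/33 = 1896.5558 rpm, dir flips to +; running = +1896.5558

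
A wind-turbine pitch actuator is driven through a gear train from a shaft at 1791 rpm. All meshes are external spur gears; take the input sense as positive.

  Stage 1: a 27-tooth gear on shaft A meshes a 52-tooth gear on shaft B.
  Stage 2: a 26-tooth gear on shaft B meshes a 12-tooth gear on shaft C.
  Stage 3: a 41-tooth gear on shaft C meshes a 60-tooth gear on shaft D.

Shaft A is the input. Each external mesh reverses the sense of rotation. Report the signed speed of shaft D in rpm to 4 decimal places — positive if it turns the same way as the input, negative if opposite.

-1376.8312 rpm (opposite to input, |ω| = 1376.8312 rpm)

Stage 1 [27T→52T]: ω = 1791.0000×27/52 = 929.9423 rpm, dir flips to −; running = −929.9423
Stage 2 [26T→12T]: ω = 929.9423×26/12 = 2014.8750 rpm, dir flips to +; running = +2014.8750
Stage 3 [41T→60T]: ω = 2014.8750×41/60 = 1376.8312 rpm, dir flips to −; running = −1376.8312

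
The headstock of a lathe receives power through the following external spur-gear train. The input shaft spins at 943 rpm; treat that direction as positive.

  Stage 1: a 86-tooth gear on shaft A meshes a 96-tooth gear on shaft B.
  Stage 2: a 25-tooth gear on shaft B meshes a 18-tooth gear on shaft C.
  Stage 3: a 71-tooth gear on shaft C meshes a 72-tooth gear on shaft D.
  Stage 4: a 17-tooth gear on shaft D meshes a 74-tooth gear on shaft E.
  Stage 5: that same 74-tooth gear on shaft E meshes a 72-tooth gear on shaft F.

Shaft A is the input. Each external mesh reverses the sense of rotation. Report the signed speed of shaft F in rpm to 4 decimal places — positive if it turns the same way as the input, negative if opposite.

-273.1799 rpm (opposite to input, |ω| = 273.1799 rpm)

Stage 1 [86T→96T]: ω = 943.0000×86/96 = 844.7708 rpm, dir flips to −; running = −844.7708
Stage 2 [25T→18T]: ω = 844.7708×25/18 = 1173.2928 rpm, dir flips to +; running = +1173.2928
Stage 3 [71T→72T]: ω = 1173.2928×71/72 = 1156.9971 rpm, dir flips to −; running = −1156.9971
Stage 4 [17T→74T]: ω = 1156.9971×17/74 = 265.7966 rpm, dir flips to +; running = +265.7966
Stage 5 [74T→72T]: ω = 265.7966×74/72 = 273.1799 rpm, dir flips to −; running = −273.1799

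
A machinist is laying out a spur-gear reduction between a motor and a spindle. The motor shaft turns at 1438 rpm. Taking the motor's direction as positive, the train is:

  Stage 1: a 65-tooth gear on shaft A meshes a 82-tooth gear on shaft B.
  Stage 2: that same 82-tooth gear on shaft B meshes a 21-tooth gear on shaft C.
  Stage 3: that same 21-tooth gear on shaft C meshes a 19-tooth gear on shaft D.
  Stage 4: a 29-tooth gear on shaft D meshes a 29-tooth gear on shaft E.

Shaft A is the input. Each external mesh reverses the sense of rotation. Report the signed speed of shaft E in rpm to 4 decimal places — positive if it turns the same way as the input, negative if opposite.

+4919.4737 rpm (same as input, |ω| = 4919.4737 rpm)

Stage 1 [65T→82T]: ω = 1438.0000×65/82 = 1139.8780 rpm, dir flips to −; running = −1139.8780
Stage 2 [82T→21T]: ω = 1139.8780×82/21 = 4450.9524 rpm, dir flips to +; running = +4450.9524
Stage 3 [21T→19T]: ω = 4450.9524×21/19 = 4919.4737 rpm, dir flips to −; running = −4919.4737
Stage 4 [29T→29T]: ω = 4919.4737×29/29 = 4919.4737 rpm, dir flips to +; running = +4919.4737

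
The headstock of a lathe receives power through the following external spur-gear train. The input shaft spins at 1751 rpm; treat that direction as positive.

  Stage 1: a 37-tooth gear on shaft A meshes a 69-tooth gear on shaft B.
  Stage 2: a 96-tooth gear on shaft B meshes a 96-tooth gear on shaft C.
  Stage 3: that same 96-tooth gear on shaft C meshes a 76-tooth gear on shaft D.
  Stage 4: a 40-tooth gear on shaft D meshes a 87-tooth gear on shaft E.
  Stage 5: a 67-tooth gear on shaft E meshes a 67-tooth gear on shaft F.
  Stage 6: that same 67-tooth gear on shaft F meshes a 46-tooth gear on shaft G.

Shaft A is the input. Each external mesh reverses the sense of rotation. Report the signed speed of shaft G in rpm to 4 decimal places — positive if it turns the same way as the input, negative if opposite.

+794.2443 rpm (same as input, |ω| = 794.2443 rpm)

Stage 1 [37T→69T]: ω = 1751.0000×37/69 = 938.9420 rpm, dir flips to −; running = −938.9420
Stage 2 [96T→96T]: ω = 938.9420×96/96 = 938.9420 rpm, dir flips to +; running = +938.9420
Stage 3 [96T→76T]: ω = 938.9420×96/76 = 1186.0320 rpm, dir flips to −; running = −1186.0320
Stage 4 [40T→87T]: ω = 1186.0320×40/87 = 545.3021 rpm, dir flips to +; running = +545.3021
Stage 5 [67T→67T]: ω = 545.3021×67/67 = 545.3021 rpm, dir flips to −; running = −545.3021
Stage 6 [67T→46T]: ω = 545.3021×67/46 = 794.2443 rpm, dir flips to +; running = +794.2443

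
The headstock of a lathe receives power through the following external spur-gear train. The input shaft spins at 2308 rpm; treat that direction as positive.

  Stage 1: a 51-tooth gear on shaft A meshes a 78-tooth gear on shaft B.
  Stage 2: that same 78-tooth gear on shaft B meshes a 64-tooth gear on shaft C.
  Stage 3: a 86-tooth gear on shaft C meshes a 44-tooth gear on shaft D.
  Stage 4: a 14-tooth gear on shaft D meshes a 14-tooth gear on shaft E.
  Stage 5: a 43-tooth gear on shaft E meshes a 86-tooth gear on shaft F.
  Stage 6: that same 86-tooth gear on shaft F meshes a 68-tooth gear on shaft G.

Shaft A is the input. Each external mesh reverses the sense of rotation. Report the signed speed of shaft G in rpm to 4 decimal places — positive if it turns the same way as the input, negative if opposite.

+2273.1669 rpm (same as input, |ω| = 2273.1669 rpm)

Stage 1 [51T→78T]: ω = 2308.0000×51/78 = 1509.0769 rpm, dir flips to −; running = −1509.0769
Stage 2 [78T→64T]: ω = 1509.0769×78/64 = 1839.1875 rpm, dir flips to +; running = +1839.1875
Stage 3 [86T→44T]: ω = 1839.1875×86/44 = 3594.7756 rpm, dir flips to −; running = −3594.7756
Stage 4 [14T→14T]: ω = 3594.7756×14/14 = 3594.7756 rpm, dir flips to +; running = +3594.7756
Stage 5 [43T→86T]: ω = 3594.7756×43/86 = 1797.3878 rpm, dir flips to −; running = −1797.3878
Stage 6 [86T→68T]: ω = 1797.3878×86/68 = 2273.1669 rpm, dir flips to +; running = +2273.1669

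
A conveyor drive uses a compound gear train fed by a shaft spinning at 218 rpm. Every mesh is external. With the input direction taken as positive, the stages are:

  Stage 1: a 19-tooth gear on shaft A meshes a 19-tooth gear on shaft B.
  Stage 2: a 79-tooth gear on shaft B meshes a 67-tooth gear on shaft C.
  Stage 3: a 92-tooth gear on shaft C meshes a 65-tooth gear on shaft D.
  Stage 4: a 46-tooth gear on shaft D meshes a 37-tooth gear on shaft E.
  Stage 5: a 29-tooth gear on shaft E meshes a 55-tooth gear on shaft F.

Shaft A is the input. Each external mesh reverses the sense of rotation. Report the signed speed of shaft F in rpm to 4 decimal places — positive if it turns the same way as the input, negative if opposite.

Stage 1 [19T→19T]: ω = 218.0000×19/19 = 218.0000 rpm, dir flips to −; running = −218.0000
Stage 2 [79T→67T]: ω = 218.0000×79/67 = 257.0448 rpm, dir flips to +; running = +257.0448
Stage 3 [92T→65T]: ω = 257.0448×92/65 = 363.8172 rpm, dir flips to −; running = −363.8172
Stage 4 [46T→37T]: ω = 363.8172×46/37 = 452.3133 rpm, dir flips to +; running = +452.3133
Stage 5 [29T→55T]: ω = 452.3133×29/55 = 238.4925 rpm, dir flips to −; running = −238.4925

-238.4925 rpm (opposite to input, |ω| = 238.4925 rpm)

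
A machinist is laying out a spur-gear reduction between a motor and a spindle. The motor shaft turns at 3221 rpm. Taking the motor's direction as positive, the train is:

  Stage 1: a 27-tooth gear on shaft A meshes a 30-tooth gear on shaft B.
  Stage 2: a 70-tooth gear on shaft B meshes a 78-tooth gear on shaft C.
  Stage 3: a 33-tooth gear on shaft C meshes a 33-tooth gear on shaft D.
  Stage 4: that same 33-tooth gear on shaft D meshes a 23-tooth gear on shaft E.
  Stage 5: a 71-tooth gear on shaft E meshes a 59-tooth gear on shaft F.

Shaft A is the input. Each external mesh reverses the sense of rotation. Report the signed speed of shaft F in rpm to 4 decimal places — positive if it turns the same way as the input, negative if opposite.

Stage 1 [27T→30T]: ω = 3221.0000×27/30 = 2898.9000 rpm, dir flips to −; running = −2898.9000
Stage 2 [70T→78T]: ω = 2898.9000×70/78 = 2601.5769 rpm, dir flips to +; running = +2601.5769
Stage 3 [33T→33T]: ω = 2601.5769×33/33 = 2601.5769 rpm, dir flips to −; running = −2601.5769
Stage 4 [33T→23T]: ω = 2601.5769×33/23 = 3732.6973 rpm, dir flips to +; running = +3732.6973
Stage 5 [71T→59T]: ω = 3732.6973×71/59 = 4491.8900 rpm, dir flips to −; running = −4491.8900

-4491.8900 rpm (opposite to input, |ω| = 4491.8900 rpm)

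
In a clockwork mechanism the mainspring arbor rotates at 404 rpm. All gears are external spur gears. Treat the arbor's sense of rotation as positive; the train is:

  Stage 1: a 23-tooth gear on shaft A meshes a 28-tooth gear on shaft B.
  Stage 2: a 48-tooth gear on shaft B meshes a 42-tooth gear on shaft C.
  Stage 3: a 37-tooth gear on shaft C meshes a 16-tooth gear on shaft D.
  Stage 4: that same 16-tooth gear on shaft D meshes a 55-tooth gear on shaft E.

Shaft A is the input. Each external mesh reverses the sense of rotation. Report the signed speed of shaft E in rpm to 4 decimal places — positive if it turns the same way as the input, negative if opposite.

Stage 1 [23T→28T]: ω = 404.0000×23/28 = 331.8571 rpm, dir flips to −; running = −331.8571
Stage 2 [48T→42T]: ω = 331.8571×48/42 = 379.2653 rpm, dir flips to +; running = +379.2653
Stage 3 [37T→16T]: ω = 379.2653×37/16 = 877.0510 rpm, dir flips to −; running = −877.0510
Stage 4 [16T→55T]: ω = 877.0510×16/55 = 255.1421 rpm, dir flips to +; running = +255.1421

+255.1421 rpm (same as input, |ω| = 255.1421 rpm)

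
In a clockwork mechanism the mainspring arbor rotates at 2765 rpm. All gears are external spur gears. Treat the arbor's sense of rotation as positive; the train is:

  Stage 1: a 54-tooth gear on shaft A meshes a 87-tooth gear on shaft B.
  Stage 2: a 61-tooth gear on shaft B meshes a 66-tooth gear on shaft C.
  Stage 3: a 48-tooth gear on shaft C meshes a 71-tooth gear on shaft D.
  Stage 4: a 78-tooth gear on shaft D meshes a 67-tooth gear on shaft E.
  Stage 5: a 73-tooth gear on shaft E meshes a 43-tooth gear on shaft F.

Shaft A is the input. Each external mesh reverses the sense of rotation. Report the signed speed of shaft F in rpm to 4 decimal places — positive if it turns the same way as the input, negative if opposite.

Stage 1 [54T→87T]: ω = 2765.0000×54/87 = 1716.2069 rpm, dir flips to −; running = −1716.2069
Stage 2 [61T→66T]: ω = 1716.2069×61/66 = 1586.1912 rpm, dir flips to +; running = +1586.1912
Stage 3 [48T→71T]: ω = 1586.1912×48/71 = 1072.3546 rpm, dir flips to −; running = −1072.3546
Stage 4 [78T→67T]: ω = 1072.3546×78/67 = 1248.4129 rpm, dir flips to +; running = +1248.4129
Stage 5 [73T→43T]: ω = 1248.4129×73/43 = 2119.3986 rpm, dir flips to −; running = −2119.3986

-2119.3986 rpm (opposite to input, |ω| = 2119.3986 rpm)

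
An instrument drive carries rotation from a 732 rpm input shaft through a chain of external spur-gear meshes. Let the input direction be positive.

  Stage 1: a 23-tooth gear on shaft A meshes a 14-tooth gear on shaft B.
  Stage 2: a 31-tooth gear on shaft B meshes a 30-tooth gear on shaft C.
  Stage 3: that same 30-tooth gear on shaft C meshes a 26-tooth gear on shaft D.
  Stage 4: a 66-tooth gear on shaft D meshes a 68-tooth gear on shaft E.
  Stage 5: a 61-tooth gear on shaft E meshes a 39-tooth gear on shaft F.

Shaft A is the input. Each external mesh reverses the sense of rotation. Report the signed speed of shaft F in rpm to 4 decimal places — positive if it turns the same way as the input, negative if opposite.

-2176.7045 rpm (opposite to input, |ω| = 2176.7045 rpm)

Stage 1 [23T→14T]: ω = 732.0000×23/14 = 1202.5714 rpm, dir flips to −; running = −1202.5714
Stage 2 [31T→30T]: ω = 1202.5714×31/30 = 1242.6571 rpm, dir flips to +; running = +1242.6571
Stage 3 [30T→26T]: ω = 1242.6571×30/26 = 1433.8352 rpm, dir flips to −; running = −1433.8352
Stage 4 [66T→68T]: ω = 1433.8352×66/68 = 1391.6635 rpm, dir flips to +; running = +1391.6635
Stage 5 [61T→39T]: ω = 1391.6635×61/39 = 2176.7045 rpm, dir flips to −; running = −2176.7045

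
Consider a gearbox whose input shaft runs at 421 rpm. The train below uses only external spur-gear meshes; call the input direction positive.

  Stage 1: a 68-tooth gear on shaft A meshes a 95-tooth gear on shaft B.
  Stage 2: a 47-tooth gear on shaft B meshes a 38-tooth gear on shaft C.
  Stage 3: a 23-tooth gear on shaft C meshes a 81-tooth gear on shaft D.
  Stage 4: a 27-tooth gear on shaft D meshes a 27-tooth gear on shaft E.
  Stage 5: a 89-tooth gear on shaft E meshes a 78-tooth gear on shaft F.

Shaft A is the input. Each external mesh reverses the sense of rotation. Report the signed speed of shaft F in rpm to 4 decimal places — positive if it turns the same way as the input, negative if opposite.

-120.7591 rpm (opposite to input, |ω| = 120.7591 rpm)

Stage 1 [68T→95T]: ω = 421.0000×68/95 = 301.3474 rpm, dir flips to −; running = −301.3474
Stage 2 [47T→38T]: ω = 301.3474×47/38 = 372.7191 rpm, dir flips to +; running = +372.7191
Stage 3 [23T→81T]: ω = 372.7191×23/81 = 105.8338 rpm, dir flips to −; running = −105.8338
Stage 4 [27T→27T]: ω = 105.8338×27/27 = 105.8338 rpm, dir flips to +; running = +105.8338
Stage 5 [89T→78T]: ω = 105.8338×89/78 = 120.7591 rpm, dir flips to −; running = −120.7591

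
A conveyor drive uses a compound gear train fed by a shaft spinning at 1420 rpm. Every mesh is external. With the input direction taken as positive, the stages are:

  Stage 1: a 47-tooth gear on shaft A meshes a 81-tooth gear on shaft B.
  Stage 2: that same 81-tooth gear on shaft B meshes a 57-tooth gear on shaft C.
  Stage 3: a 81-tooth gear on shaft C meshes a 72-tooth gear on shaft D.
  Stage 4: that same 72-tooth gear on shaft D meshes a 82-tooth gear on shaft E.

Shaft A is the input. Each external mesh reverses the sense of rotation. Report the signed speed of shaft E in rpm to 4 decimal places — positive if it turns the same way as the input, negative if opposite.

+1156.5982 rpm (same as input, |ω| = 1156.5982 rpm)

Stage 1 [47T→81T]: ω = 1420.0000×47/81 = 823.9506 rpm, dir flips to −; running = −823.9506
Stage 2 [81T→57T]: ω = 823.9506×81/57 = 1170.8772 rpm, dir flips to +; running = +1170.8772
Stage 3 [81T→72T]: ω = 1170.8772×81/72 = 1317.2368 rpm, dir flips to −; running = −1317.2368
Stage 4 [72T→82T]: ω = 1317.2368×72/82 = 1156.5982 rpm, dir flips to +; running = +1156.5982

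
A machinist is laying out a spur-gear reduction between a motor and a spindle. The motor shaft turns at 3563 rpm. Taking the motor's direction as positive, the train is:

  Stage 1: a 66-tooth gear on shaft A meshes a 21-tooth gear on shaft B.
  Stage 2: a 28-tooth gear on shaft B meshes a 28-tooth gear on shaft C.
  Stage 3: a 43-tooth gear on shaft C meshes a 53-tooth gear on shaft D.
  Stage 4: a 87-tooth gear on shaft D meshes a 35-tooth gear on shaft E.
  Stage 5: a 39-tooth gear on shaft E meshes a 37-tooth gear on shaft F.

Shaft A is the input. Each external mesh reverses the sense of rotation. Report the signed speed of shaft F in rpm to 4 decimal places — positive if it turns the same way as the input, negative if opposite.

Stage 1 [66T→21T]: ω = 3563.0000×66/21 = 11198.0000 rpm, dir flips to −; running = −11198.0000
Stage 2 [28T→28T]: ω = 11198.0000×28/28 = 11198.0000 rpm, dir flips to +; running = +11198.0000
Stage 3 [43T→53T]: ω = 11198.0000×43/53 = 9085.1698 rpm, dir flips to −; running = −9085.1698
Stage 4 [87T→35T]: ω = 9085.1698×87/35 = 22583.1364 rpm, dir flips to +; running = +22583.1364
Stage 5 [39T→37T]: ω = 22583.1364×39/37 = 23803.8465 rpm, dir flips to −; running = −23803.8465

-23803.8465 rpm (opposite to input, |ω| = 23803.8465 rpm)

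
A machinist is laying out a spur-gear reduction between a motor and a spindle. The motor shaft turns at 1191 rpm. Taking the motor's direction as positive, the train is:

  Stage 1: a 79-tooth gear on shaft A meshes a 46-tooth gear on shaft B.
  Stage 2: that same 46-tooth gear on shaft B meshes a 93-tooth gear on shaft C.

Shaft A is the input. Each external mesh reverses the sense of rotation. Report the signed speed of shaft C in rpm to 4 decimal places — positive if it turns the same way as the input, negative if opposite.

Stage 1 [79T→46T]: ω = 1191.0000×79/46 = 2045.4130 rpm, dir flips to −; running = −2045.4130
Stage 2 [46T→93T]: ω = 2045.4130×46/93 = 1011.7097 rpm, dir flips to +; running = +1011.7097

+1011.7097 rpm (same as input, |ω| = 1011.7097 rpm)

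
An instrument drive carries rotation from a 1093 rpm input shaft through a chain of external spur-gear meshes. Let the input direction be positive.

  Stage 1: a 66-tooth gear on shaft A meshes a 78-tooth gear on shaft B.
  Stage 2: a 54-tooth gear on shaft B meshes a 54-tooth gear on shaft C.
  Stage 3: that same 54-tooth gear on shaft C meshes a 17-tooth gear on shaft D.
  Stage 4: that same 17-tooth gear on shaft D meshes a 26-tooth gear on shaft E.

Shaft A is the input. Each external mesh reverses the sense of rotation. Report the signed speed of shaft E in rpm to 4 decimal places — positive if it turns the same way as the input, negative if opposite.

Stage 1 [66T→78T]: ω = 1093.0000×66/78 = 924.8462 rpm, dir flips to −; running = −924.8462
Stage 2 [54T→54T]: ω = 924.8462×54/54 = 924.8462 rpm, dir flips to +; running = +924.8462
Stage 3 [54T→17T]: ω = 924.8462×54/17 = 2937.7466 rpm, dir flips to −; running = −2937.7466
Stage 4 [17T→26T]: ω = 2937.7466×17/26 = 1920.8343 rpm, dir flips to +; running = +1920.8343

+1920.8343 rpm (same as input, |ω| = 1920.8343 rpm)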